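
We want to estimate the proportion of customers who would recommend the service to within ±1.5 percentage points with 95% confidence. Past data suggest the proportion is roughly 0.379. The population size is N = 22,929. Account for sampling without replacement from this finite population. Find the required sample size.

For a proportion with margin E = 0.015 at 95% confidence, z = 1.960.
n = p̂(1−p̂)(z/E)² = 0.379 × 0.621 × (1.960/0.015)² = 4018.47 — call this n₀.
Finite-population correction with N = 22,929: n = n₀ / (1 + (n₀−1)/N) = 4018.47 / 1.175 = 3419.97
Round up: n = 3420.

3420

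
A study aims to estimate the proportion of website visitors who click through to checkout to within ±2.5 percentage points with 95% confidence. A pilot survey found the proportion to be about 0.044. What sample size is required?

n = 259

For a proportion with margin E = 0.025 at 95% confidence, z = 1.960.
n = p̂(1−p̂)(z/E)² = 0.044 × 0.956 × (1.960/0.025)² = 258.55
Round up: n = 259.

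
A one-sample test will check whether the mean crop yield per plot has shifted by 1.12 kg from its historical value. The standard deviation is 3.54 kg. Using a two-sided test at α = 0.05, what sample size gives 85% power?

n = 90

For a one-sample z-test, n = ((z_{α/2} + z_β)·σ/δ)².
z_{α/2} = 1.960 (two-sided α = 0.05); z_β = 1.036 (power 85% → β = 0.15).
n = (2.996 × 3.54 / 1.12)² = 89.67
Round up: n = 90.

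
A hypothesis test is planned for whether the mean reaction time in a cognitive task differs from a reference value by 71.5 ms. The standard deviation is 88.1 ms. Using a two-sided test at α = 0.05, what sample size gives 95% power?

20

For a one-sample z-test, n = ((z_{α/2} + z_β)·σ/δ)².
z_{α/2} = 1.960 (two-sided α = 0.05); z_β = 1.645 (power 95% → β = 0.05).
n = (3.605 × 88.1 / 71.5)² = 19.73
Round up: n = 20.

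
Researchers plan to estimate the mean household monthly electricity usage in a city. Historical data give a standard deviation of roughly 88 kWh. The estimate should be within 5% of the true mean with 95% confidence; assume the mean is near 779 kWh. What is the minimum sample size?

For a mean, the margin of error is E = z·σ/√n, so n = (zσ/E)².
At 95% confidence, z = 1.960.
E = 5% of 779 = 38.95 kWh.
n = (1.960 × 88 / 38.95)² = 19.61
Round up: n = 20.

20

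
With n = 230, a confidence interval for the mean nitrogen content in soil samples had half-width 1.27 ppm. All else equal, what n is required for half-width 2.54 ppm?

n = 58

Margin of error scales as 1/√n, so n₂ = n₁·(E₁/E₂)².
n₂ = 230 × (1.27/2.54)² = 230 × 0.25 = 57.50
Round up: n₂ = 58.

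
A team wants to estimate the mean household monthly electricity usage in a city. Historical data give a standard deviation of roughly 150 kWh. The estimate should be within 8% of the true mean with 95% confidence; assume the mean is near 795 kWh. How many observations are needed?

22

For a mean, the margin of error is E = z·σ/√n, so n = (zσ/E)².
At 95% confidence, z = 1.960.
E = 8% of 795 = 63.6 kWh.
n = (1.960 × 150 / 63.6)² = 21.37
Round up: n = 22.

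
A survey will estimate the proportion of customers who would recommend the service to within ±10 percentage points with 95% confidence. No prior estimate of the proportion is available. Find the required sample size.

For a proportion with margin E = 0.1 at 95% confidence, z = 1.960.
With no prior estimate, use p = 0.5, which maximizes p(1−p) at 0.25.
n = 0.25 × (z/E)² = 0.25 × (1.960/0.1)² = 96.04
Round up: n = 97.

97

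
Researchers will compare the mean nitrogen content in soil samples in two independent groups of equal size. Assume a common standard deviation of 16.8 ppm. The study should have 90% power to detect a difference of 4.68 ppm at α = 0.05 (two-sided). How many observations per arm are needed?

271 per group

For two equal groups, n per group = 2·((z_{α/2} + z_β)·σ/δ)².
z_{α/2} = 1.960; z_β = 1.282 (power 90%).
n = 2 × (3.242 × 16.8 / 4.68)² = 2 × 135.44 = 270.88
Round up: n = 271 per group.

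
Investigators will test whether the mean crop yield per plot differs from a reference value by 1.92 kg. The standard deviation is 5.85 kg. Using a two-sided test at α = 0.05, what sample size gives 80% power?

For a one-sample z-test, n = ((z_{α/2} + z_β)·σ/δ)².
z_{α/2} = 1.960 (two-sided α = 0.05); z_β = 0.842 (power 80% → β = 0.2).
n = (2.802 × 5.85 / 1.92)² = 72.89
Round up: n = 73.

n = 73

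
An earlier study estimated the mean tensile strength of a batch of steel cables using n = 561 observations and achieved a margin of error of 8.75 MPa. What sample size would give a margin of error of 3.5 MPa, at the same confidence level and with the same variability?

Margin of error scales as 1/√n, so n₂ = n₁·(E₁/E₂)².
n₂ = 561 × (8.75/3.5)² = 561 × 6.25 = 3506.25
Round up: n₂ = 3507.

3507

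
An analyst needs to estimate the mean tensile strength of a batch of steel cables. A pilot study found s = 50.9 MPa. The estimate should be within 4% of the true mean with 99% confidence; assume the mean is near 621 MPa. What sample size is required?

For a mean, the margin of error is E = z·σ/√n, so n = (zσ/E)².
At 99% confidence, z = 2.576.
E = 4% of 621 = 24.84 MPa.
n = (2.576 × 50.9 / 24.84)² = 27.86
Round up: n = 28.

28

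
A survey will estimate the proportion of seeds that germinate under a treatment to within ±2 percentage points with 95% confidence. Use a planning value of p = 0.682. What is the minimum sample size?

For a proportion with margin E = 0.02 at 95% confidence, z = 1.960.
n = p̂(1−p̂)(z/E)² = 0.682 × 0.318 × (1.960/0.02)² = 2082.88
Round up: n = 2083.

n = 2083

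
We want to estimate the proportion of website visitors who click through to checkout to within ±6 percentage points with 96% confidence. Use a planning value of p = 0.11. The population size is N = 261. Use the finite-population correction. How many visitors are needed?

80

For a proportion with margin E = 0.06 at 96% confidence, z = 2.054.
n = p̂(1−p̂)(z/E)² = 0.11 × 0.89 × (2.054/0.06)² = 114.73 — call this n₀.
Finite-population correction with N = 261: n = n₀ / (1 + (n₀−1)/N) = 114.73 / 1.436 = 79.90
Round up: n = 80.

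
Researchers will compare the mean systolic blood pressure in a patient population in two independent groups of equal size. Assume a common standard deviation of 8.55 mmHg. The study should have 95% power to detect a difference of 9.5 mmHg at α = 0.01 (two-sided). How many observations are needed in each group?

29 per group

For two equal groups, n per group = 2·((z_{α/2} + z_β)·σ/δ)².
z_{α/2} = 2.576; z_β = 1.645 (power 95%).
n = 2 × (4.221 × 8.55 / 9.5)² = 2 × 14.43 = 28.86
Round up: n = 29 per group.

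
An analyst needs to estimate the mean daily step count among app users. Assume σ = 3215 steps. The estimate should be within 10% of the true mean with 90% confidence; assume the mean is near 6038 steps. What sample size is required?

77

For a mean, the margin of error is E = z·σ/√n, so n = (zσ/E)².
At 90% confidence, z = 1.645.
E = 10% of 6038 = 603.8 steps.
n = (1.645 × 3215 / 603.8)² = 76.72
Round up: n = 77.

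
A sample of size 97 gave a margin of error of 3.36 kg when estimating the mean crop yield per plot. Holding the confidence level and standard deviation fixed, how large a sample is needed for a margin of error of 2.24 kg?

Margin of error scales as 1/√n, so n₂ = n₁·(E₁/E₂)².
n₂ = 97 × (3.36/2.24)² = 97 × 2.25 = 218.25
Round up: n₂ = 219.

219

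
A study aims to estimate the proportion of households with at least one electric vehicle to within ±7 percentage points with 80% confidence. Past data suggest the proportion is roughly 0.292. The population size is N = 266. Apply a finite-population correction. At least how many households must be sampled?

For a proportion with margin E = 0.07 at 80% confidence, z = 1.282.
n = p̂(1−p̂)(z/E)² = 0.292 × 0.708 × (1.282/0.07)² = 69.34 — call this n₀.
Finite-population correction with N = 266: n = n₀ / (1 + (n₀−1)/N) = 69.34 / 1.257 = 55.16
Round up: n = 56.

56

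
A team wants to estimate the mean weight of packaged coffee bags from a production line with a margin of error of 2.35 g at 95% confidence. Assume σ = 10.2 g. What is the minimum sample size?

73

For a mean, the margin of error is E = z·σ/√n, so n = (zσ/E)².
At 95% confidence, z = 1.960.
n = (1.960 × 10.2 / 2.35)² = 72.37
Round up: n = 73.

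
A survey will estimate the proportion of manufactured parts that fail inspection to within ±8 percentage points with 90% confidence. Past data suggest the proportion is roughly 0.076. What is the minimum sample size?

For a proportion with margin E = 0.08 at 90% confidence, z = 1.645.
n = p̂(1−p̂)(z/E)² = 0.076 × 0.924 × (1.645/0.08)² = 29.69
Round up: n = 30.

30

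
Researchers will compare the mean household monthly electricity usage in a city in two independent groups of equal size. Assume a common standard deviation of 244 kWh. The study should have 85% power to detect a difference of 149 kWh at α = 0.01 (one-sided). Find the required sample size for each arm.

61 per group

For two equal groups, n per group = 2·((z_α + z_β)·σ/δ)².
z_α = 2.326; z_β = 1.036 (power 85%).
n = 2 × (3.362 × 244 / 149)² = 2 × 30.31 = 60.62
Round up: n = 61 per group.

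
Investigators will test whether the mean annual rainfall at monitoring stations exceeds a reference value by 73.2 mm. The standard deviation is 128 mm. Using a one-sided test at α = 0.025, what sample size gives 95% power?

40

For a one-sample z-test, n = ((z_α + z_β)·σ/δ)².
z_α = 1.960 (one-sided α = 0.025); z_β = 1.645 (power 95% → β = 0.05).
n = (3.605 × 128 / 73.2)² = 39.74
Round up: n = 40.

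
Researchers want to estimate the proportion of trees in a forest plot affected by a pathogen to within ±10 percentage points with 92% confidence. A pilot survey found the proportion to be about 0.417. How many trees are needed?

For a proportion with margin E = 0.1 at 92% confidence, z = 1.751.
n = p̂(1−p̂)(z/E)² = 0.417 × 0.583 × (1.751/0.1)² = 74.54
Round up: n = 75.

n = 75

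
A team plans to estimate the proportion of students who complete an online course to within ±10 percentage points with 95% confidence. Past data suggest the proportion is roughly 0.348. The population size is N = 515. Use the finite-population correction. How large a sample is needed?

For a proportion with margin E = 0.1 at 95% confidence, z = 1.960.
n = p̂(1−p̂)(z/E)² = 0.348 × 0.652 × (1.960/0.1)² = 87.16 — call this n₀.
Finite-population correction with N = 515: n = n₀ / (1 + (n₀−1)/N) = 87.16 / 1.167 = 74.69
Round up: n = 75.

75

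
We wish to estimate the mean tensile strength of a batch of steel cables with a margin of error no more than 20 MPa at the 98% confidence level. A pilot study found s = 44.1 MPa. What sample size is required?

27

For a mean, the margin of error is E = z·σ/√n, so n = (zσ/E)².
At 98% confidence, z = 2.326.
n = (2.326 × 44.1 / 20)² = 26.30
Round up: n = 27.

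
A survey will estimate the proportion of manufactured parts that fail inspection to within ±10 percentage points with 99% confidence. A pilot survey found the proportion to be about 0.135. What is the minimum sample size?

78

For a proportion with margin E = 0.1 at 99% confidence, z = 2.576.
n = p̂(1−p̂)(z/E)² = 0.135 × 0.865 × (2.576/0.1)² = 77.49
Round up: n = 78.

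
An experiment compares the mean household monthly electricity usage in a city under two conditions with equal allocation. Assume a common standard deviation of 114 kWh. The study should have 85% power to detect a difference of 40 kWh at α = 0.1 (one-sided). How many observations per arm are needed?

For two equal groups, n per group = 2·((z_α + z_β)·σ/δ)².
z_α = 1.282; z_β = 1.036 (power 85%).
n = 2 × (2.318 × 114 / 40)² = 2 × 43.64 = 87.28
Round up: n = 88 per group.

88 per group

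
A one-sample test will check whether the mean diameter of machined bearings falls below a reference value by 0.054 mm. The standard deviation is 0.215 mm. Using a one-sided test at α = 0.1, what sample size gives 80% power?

For a one-sample z-test, n = ((z_α + z_β)·σ/δ)².
z_α = 1.282 (one-sided α = 0.1); z_β = 0.842 (power 80% → β = 0.2).
n = (2.124 × 0.215 / 0.054)² = 71.52
Round up: n = 72.

n = 72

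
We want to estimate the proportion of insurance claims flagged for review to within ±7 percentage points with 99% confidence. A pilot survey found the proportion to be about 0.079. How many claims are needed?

99

For a proportion with margin E = 0.07 at 99% confidence, z = 2.576.
n = p̂(1−p̂)(z/E)² = 0.079 × 0.921 × (2.576/0.07)² = 98.53
Round up: n = 99.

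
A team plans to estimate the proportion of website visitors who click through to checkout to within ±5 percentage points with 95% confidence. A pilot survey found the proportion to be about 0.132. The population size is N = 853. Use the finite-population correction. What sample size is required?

n = 147

For a proportion with margin E = 0.05 at 95% confidence, z = 1.960.
n = p̂(1−p̂)(z/E)² = 0.132 × 0.868 × (1.960/0.05)² = 176.06 — call this n₀.
Finite-population correction with N = 853: n = n₀ / (1 + (n₀−1)/N) = 176.06 / 1.205 = 146.11
Round up: n = 147.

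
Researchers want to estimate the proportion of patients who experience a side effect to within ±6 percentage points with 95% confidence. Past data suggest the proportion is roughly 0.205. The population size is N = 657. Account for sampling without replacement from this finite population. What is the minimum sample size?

For a proportion with margin E = 0.06 at 95% confidence, z = 1.960.
n = p̂(1−p̂)(z/E)² = 0.205 × 0.795 × (1.960/0.06)² = 173.91 — call this n₀.
Finite-population correction with N = 657: n = n₀ / (1 + (n₀−1)/N) = 173.91 / 1.263 = 137.70
Round up: n = 138.

138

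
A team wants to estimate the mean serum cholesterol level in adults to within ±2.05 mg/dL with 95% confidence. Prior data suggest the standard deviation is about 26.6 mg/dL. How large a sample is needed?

For a mean, the margin of error is E = z·σ/√n, so n = (zσ/E)².
At 95% confidence, z = 1.960.
n = (1.960 × 26.6 / 2.05)² = 646.80
Round up: n = 647.

647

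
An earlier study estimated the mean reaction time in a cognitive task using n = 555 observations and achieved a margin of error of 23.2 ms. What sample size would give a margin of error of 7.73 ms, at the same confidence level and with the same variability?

n = 5000

Margin of error scales as 1/√n, so n₂ = n₁·(E₁/E₂)².
n₂ = 555 × (23.2/7.73)² = 555 × 9.008 = 4999.44
Round up: n₂ = 5000.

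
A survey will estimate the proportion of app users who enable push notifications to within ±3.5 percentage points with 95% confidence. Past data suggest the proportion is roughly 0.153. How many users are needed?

n = 407

For a proportion with margin E = 0.035 at 95% confidence, z = 1.960.
n = p̂(1−p̂)(z/E)² = 0.153 × 0.847 × (1.960/0.035)² = 406.40
Round up: n = 407.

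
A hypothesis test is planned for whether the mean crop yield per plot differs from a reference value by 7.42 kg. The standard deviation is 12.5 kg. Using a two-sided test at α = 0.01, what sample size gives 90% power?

n = 43

For a one-sample z-test, n = ((z_{α/2} + z_β)·σ/δ)².
z_{α/2} = 2.576 (two-sided α = 0.01); z_β = 1.282 (power 90% → β = 0.1).
n = (3.858 × 12.5 / 7.42)² = 42.24
Round up: n = 43.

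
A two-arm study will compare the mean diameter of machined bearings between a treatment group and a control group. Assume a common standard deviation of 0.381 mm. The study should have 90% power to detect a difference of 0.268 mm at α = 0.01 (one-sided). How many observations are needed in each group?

For two equal groups, n per group = 2·((z_α + z_β)·σ/δ)².
z_α = 2.326; z_β = 1.282 (power 90%).
n = 2 × (3.608 × 0.381 / 0.268)² = 2 × 26.31 = 52.62
Round up: n = 53 per group.

53 per group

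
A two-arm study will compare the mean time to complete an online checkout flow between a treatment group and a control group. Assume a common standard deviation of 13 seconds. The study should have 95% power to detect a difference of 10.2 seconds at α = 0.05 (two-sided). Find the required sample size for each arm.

For two equal groups, n per group = 2·((z_{α/2} + z_β)·σ/δ)².
z_{α/2} = 1.960; z_β = 1.645 (power 95%).
n = 2 × (3.605 × 13 / 10.2)² = 2 × 21.11 = 42.22
Round up: n = 43 per group.

43 per group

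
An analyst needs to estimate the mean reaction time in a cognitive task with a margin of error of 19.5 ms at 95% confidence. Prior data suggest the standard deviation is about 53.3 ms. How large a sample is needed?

For a mean, the margin of error is E = z·σ/√n, so n = (zσ/E)².
At 95% confidence, z = 1.960.
n = (1.960 × 53.3 / 19.5)² = 28.70
Round up: n = 29.

29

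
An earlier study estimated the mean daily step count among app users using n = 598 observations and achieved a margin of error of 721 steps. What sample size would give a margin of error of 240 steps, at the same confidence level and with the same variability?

5397

Margin of error scales as 1/√n, so n₂ = n₁·(E₁/E₂)².
n₂ = 598 × (721/240)² = 598 × 9.025 = 5396.95
Round up: n₂ = 5397.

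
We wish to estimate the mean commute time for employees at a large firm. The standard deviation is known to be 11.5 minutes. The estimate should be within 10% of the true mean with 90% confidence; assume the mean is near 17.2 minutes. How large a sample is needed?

121

For a mean, the margin of error is E = z·σ/√n, so n = (zσ/E)².
At 90% confidence, z = 1.645.
E = 10% of 17.2 = 1.72 minutes.
n = (1.645 × 11.5 / 1.72)² = 120.97
Round up: n = 121.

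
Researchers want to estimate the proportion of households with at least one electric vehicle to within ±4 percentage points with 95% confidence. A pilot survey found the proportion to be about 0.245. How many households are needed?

445

For a proportion with margin E = 0.04 at 95% confidence, z = 1.960.
n = p̂(1−p̂)(z/E)² = 0.245 × 0.755 × (1.960/0.04)² = 444.12
Round up: n = 445.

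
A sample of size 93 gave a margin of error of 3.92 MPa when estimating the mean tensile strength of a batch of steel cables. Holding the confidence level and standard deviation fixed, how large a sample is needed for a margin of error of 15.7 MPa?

Margin of error scales as 1/√n, so n₂ = n₁·(E₁/E₂)².
n₂ = 93 × (3.92/15.7)² = 93 × 0.06234 = 5.80
Round up: n₂ = 6.

6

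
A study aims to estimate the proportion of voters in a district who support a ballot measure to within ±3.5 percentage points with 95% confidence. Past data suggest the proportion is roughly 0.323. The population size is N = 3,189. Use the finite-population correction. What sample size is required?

For a proportion with margin E = 0.035 at 95% confidence, z = 1.960.
n = p̂(1−p̂)(z/E)² = 0.323 × 0.677 × (1.960/0.035)² = 685.75 — call this n₀.
Finite-population correction with N = 3,189: n = n₀ / (1 + (n₀−1)/N) = 685.75 / 1.215 = 564.40
Round up: n = 565.

565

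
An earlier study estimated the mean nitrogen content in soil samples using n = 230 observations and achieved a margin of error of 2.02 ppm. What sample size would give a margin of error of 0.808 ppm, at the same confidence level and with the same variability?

Margin of error scales as 1/√n, so n₂ = n₁·(E₁/E₂)².
n₂ = 230 × (2.02/0.808)² = 230 × 6.25 = 1437.50
Round up: n₂ = 1438.

1438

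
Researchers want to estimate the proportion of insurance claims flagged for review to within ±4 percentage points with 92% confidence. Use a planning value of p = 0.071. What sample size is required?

127

For a proportion with margin E = 0.04 at 92% confidence, z = 1.751.
n = p̂(1−p̂)(z/E)² = 0.071 × 0.929 × (1.751/0.04)² = 126.39
Round up: n = 127.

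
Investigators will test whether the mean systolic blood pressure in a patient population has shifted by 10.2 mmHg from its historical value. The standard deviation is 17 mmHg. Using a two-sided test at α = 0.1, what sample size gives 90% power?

For a one-sample z-test, n = ((z_{α/2} + z_β)·σ/δ)².
z_{α/2} = 1.645 (two-sided α = 0.1); z_β = 1.282 (power 90% → β = 0.1).
n = (2.927 × 17 / 10.2)² = 23.80
Round up: n = 24.

24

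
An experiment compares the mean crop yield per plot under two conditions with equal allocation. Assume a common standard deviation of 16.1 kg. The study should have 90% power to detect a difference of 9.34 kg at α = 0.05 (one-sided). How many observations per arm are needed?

For two equal groups, n per group = 2·((z_α + z_β)·σ/δ)².
z_α = 1.645; z_β = 1.282 (power 90%).
n = 2 × (2.927 × 16.1 / 9.34)² = 2 × 25.46 = 50.92
Round up: n = 51 per group.

51 per group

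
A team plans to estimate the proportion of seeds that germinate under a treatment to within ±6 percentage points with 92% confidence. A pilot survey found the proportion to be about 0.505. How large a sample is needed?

213

For a proportion with margin E = 0.06 at 92% confidence, z = 1.751.
n = p̂(1−p̂)(z/E)² = 0.505 × 0.495 × (1.751/0.06)² = 212.90
Round up: n = 213.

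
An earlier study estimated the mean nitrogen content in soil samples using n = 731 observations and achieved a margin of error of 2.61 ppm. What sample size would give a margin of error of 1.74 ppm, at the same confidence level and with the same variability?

1645

Margin of error scales as 1/√n, so n₂ = n₁·(E₁/E₂)².
n₂ = 731 × (2.61/1.74)² = 731 × 2.25 = 1644.75
Round up: n₂ = 1645.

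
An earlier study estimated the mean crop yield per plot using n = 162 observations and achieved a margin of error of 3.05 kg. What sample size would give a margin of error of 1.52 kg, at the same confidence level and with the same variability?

653

Margin of error scales as 1/√n, so n₂ = n₁·(E₁/E₂)².
n₂ = 162 × (3.05/1.52)² = 162 × 4.026 = 652.21
Round up: n₂ = 653.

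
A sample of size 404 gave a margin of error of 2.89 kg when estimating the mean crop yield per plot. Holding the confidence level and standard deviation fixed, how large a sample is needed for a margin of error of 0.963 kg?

3639

Margin of error scales as 1/√n, so n₂ = n₁·(E₁/E₂)².
n₂ = 404 × (2.89/0.963)² = 404 × 9.006 = 3638.42
Round up: n₂ = 3639.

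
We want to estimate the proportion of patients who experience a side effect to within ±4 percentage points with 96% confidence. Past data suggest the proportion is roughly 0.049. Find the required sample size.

For a proportion with margin E = 0.04 at 96% confidence, z = 2.054.
n = p̂(1−p̂)(z/E)² = 0.049 × 0.951 × (2.054/0.04)² = 122.87
Round up: n = 123.

n = 123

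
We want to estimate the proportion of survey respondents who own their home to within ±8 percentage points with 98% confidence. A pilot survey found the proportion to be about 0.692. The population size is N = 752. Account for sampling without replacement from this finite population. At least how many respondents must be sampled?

n = 146

For a proportion with margin E = 0.08 at 98% confidence, z = 2.326.
n = p̂(1−p̂)(z/E)² = 0.692 × 0.308 × (2.326/0.08)² = 180.18 — call this n₀.
Finite-population correction with N = 752: n = n₀ / (1 + (n₀−1)/N) = 180.18 / 1.238 = 145.54
Round up: n = 146.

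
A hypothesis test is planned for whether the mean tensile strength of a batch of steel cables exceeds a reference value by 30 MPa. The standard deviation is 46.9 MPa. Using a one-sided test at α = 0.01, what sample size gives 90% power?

For a one-sample z-test, n = ((z_α + z_β)·σ/δ)².
z_α = 2.326 (one-sided α = 0.01); z_β = 1.282 (power 90% → β = 0.1).
n = (3.608 × 46.9 / 30)² = 31.82
Round up: n = 32.

n = 32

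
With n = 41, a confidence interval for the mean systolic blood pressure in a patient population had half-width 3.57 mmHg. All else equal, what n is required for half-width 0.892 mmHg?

657

Margin of error scales as 1/√n, so n₂ = n₁·(E₁/E₂)².
n₂ = 41 × (3.57/0.892)² = 41 × 16.02 = 656.82
Round up: n₂ = 657.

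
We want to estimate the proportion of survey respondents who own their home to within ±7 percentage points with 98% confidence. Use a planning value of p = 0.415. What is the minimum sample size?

269

For a proportion with margin E = 0.07 at 98% confidence, z = 2.326.
n = p̂(1−p̂)(z/E)² = 0.415 × 0.585 × (2.326/0.07)² = 268.06
Round up: n = 269.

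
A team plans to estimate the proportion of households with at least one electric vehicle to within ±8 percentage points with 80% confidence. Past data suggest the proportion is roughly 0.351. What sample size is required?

59

For a proportion with margin E = 0.08 at 80% confidence, z = 1.282.
n = p̂(1−p̂)(z/E)² = 0.351 × 0.649 × (1.282/0.08)² = 58.50
Round up: n = 59.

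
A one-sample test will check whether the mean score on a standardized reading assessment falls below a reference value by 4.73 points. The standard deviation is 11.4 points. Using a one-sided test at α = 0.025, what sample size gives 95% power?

n = 76

For a one-sample z-test, n = ((z_α + z_β)·σ/δ)².
z_α = 1.960 (one-sided α = 0.025); z_β = 1.645 (power 95% → β = 0.05).
n = (3.605 × 11.4 / 4.73)² = 75.49
Round up: n = 76.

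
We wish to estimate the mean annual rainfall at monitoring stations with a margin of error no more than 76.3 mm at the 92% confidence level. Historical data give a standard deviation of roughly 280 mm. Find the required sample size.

42

For a mean, the margin of error is E = z·σ/√n, so n = (zσ/E)².
At 92% confidence, z = 1.751.
n = (1.751 × 280 / 76.3)² = 41.29
Round up: n = 42.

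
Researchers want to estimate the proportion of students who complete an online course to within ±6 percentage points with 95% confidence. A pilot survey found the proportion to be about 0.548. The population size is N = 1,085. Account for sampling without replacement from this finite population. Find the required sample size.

213

For a proportion with margin E = 0.06 at 95% confidence, z = 1.960.
n = p̂(1−p̂)(z/E)² = 0.548 × 0.452 × (1.960/0.06)² = 264.32 — call this n₀.
Finite-population correction with N = 1,085: n = n₀ / (1 + (n₀−1)/N) = 264.32 / 1.243 = 212.65
Round up: n = 213.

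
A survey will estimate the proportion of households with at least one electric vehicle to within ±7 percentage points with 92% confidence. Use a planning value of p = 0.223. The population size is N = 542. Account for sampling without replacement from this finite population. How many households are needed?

n = 91

For a proportion with margin E = 0.07 at 92% confidence, z = 1.751.
n = p̂(1−p̂)(z/E)² = 0.223 × 0.777 × (1.751/0.07)² = 108.42 — call this n₀.
Finite-population correction with N = 542: n = n₀ / (1 + (n₀−1)/N) = 108.42 / 1.198 = 90.50
Round up: n = 91.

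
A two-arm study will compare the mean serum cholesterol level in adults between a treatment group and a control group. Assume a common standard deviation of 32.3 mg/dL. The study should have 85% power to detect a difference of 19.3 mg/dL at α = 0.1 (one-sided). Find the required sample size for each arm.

31 per group

For two equal groups, n per group = 2·((z_α + z_β)·σ/δ)².
z_α = 1.282; z_β = 1.036 (power 85%).
n = 2 × (2.318 × 32.3 / 19.3)² = 2 × 15.05 = 30.10
Round up: n = 31 per group.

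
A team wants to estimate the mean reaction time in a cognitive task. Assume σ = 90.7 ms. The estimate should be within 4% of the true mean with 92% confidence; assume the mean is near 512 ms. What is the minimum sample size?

For a mean, the margin of error is E = z·σ/√n, so n = (zσ/E)².
At 92% confidence, z = 1.751.
E = 4% of 512 = 20.48 ms.
n = (1.751 × 90.7 / 20.48)² = 60.13
Round up: n = 61.

n = 61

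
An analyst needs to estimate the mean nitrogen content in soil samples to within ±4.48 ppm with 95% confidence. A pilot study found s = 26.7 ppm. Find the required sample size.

For a mean, the margin of error is E = z·σ/√n, so n = (zσ/E)².
At 95% confidence, z = 1.960.
n = (1.960 × 26.7 / 4.48)² = 136.45
Round up: n = 137.

137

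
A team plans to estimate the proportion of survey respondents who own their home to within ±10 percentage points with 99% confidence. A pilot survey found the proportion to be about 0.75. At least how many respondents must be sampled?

For a proportion with margin E = 0.1 at 99% confidence, z = 2.576.
n = p̂(1−p̂)(z/E)² = 0.75 × 0.25 × (2.576/0.1)² = 124.42
Round up: n = 125.

n = 125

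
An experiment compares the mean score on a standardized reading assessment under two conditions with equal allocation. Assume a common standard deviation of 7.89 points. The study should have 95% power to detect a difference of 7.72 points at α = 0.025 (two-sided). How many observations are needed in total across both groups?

64 total

For two equal groups, n per group = 2·((z_{α/2} + z_β)·σ/δ)².
z_{α/2} = 2.241; z_β = 1.645 (power 95%).
n = 2 × (3.886 × 7.89 / 7.72)² = 2 × 15.77 = 31.54
Round up: n = 32 per group.
Total across both groups: 2 × 32 = 64.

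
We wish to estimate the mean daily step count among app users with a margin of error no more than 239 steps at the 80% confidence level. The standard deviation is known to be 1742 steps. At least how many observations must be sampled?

88

For a mean, the margin of error is E = z·σ/√n, so n = (zσ/E)².
At 80% confidence, z = 1.282.
n = (1.282 × 1742 / 239)² = 87.31
Round up: n = 88.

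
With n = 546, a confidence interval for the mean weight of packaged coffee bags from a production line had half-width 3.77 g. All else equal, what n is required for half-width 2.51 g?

n = 1232

Margin of error scales as 1/√n, so n₂ = n₁·(E₁/E₂)².
n₂ = 546 × (3.77/2.51)² = 546 × 2.256 = 1231.78
Round up: n₂ = 1232.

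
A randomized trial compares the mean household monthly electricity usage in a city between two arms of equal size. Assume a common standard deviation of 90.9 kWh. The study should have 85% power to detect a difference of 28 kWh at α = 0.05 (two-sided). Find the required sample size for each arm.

190 per group

For two equal groups, n per group = 2·((z_{α/2} + z_β)·σ/δ)².
z_{α/2} = 1.960; z_β = 1.036 (power 85%).
n = 2 × (2.996 × 90.9 / 28)² = 2 × 94.60 = 189.20
Round up: n = 190 per group.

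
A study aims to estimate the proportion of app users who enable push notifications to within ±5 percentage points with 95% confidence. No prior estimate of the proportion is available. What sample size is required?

385

For a proportion with margin E = 0.05 at 95% confidence, z = 1.960.
With no prior estimate, use p = 0.5, which maximizes p(1−p) at 0.25.
n = 0.25 × (z/E)² = 0.25 × (1.960/0.05)² = 384.16
Round up: n = 385.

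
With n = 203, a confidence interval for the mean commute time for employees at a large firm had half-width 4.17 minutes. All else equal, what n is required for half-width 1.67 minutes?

Margin of error scales as 1/√n, so n₂ = n₁·(E₁/E₂)².
n₂ = 203 × (4.17/1.67)² = 203 × 6.235 = 1265.71
Round up: n₂ = 1266.

1266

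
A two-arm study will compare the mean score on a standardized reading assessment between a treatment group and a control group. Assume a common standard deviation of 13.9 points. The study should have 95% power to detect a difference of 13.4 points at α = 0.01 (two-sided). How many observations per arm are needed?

39 per group

For two equal groups, n per group = 2·((z_{α/2} + z_β)·σ/δ)².
z_{α/2} = 2.576; z_β = 1.645 (power 95%).
n = 2 × (4.221 × 13.9 / 13.4)² = 2 × 19.17 = 38.34
Round up: n = 39 per group.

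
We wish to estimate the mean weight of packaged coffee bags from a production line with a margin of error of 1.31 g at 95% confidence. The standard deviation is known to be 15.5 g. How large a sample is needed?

For a mean, the margin of error is E = z·σ/√n, so n = (zσ/E)².
At 95% confidence, z = 1.960.
n = (1.960 × 15.5 / 1.31)² = 537.82
Round up: n = 538.

538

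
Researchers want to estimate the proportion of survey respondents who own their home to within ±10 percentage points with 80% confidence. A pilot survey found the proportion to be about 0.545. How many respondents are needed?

For a proportion with margin E = 0.1 at 80% confidence, z = 1.282.
n = p̂(1−p̂)(z/E)² = 0.545 × 0.455 × (1.282/0.1)² = 40.76
Round up: n = 41.

41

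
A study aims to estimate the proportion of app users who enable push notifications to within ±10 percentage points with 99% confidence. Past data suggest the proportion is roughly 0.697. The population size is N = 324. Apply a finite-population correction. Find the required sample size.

99

For a proportion with margin E = 0.1 at 99% confidence, z = 2.576.
n = p̂(1−p̂)(z/E)² = 0.697 × 0.303 × (2.576/0.1)² = 140.14 — call this n₀.
Finite-population correction with N = 324: n = n₀ / (1 + (n₀−1)/N) = 140.14 / 1.429 = 98.07
Round up: n = 99.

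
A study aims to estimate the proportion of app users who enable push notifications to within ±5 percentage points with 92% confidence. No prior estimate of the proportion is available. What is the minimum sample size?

307

For a proportion with margin E = 0.05 at 92% confidence, z = 1.751.
With no prior estimate, use p = 0.5, which maximizes p(1−p) at 0.25.
n = 0.25 × (z/E)² = 0.25 × (1.751/0.05)² = 306.60
Round up: n = 307.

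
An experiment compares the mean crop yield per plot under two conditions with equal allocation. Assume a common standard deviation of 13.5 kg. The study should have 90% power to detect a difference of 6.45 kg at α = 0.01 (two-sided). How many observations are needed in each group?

131 per group

For two equal groups, n per group = 2·((z_{α/2} + z_β)·σ/δ)².
z_{α/2} = 2.576; z_β = 1.282 (power 90%).
n = 2 × (3.858 × 13.5 / 6.45)² = 2 × 65.20 = 130.40
Round up: n = 131 per group.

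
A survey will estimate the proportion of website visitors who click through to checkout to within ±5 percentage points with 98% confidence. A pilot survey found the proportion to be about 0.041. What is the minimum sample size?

For a proportion with margin E = 0.05 at 98% confidence, z = 2.326.
n = p̂(1−p̂)(z/E)² = 0.041 × 0.959 × (2.326/0.05)² = 85.09
Round up: n = 86.

86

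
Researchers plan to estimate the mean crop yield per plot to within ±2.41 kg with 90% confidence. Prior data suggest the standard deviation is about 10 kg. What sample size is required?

For a mean, the margin of error is E = z·σ/√n, so n = (zσ/E)².
At 90% confidence, z = 1.645.
n = (1.645 × 10 / 2.41)² = 46.59
Round up: n = 47.

47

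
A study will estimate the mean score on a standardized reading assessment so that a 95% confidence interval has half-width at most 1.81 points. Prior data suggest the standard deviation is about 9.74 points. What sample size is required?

For a mean, the margin of error is E = z·σ/√n, so n = (zσ/E)².
At 95% confidence, z = 1.960.
n = (1.960 × 9.74 / 1.81)² = 111.24
Round up: n = 112.

112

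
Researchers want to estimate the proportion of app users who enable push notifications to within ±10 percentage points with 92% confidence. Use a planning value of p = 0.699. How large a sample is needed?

n = 65

For a proportion with margin E = 0.1 at 92% confidence, z = 1.751.
n = p̂(1−p̂)(z/E)² = 0.699 × 0.301 × (1.751/0.1)² = 64.51
Round up: n = 65.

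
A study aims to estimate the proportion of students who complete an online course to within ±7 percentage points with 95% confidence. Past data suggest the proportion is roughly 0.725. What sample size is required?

157

For a proportion with margin E = 0.07 at 95% confidence, z = 1.960.
n = p̂(1−p̂)(z/E)² = 0.725 × 0.275 × (1.960/0.07)² = 156.31
Round up: n = 157.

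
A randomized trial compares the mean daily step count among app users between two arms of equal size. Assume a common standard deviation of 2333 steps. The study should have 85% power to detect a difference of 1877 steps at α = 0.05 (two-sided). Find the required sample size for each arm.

For two equal groups, n per group = 2·((z_{α/2} + z_β)·σ/δ)².
z_{α/2} = 1.960; z_β = 1.036 (power 85%).
n = 2 × (2.996 × 2333 / 1877)² = 2 × 13.87 = 27.74
Round up: n = 28 per group.

28 per group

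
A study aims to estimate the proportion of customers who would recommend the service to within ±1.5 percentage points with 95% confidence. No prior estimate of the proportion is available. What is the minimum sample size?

4269

For a proportion with margin E = 0.015 at 95% confidence, z = 1.960.
With no prior estimate, use p = 0.5, which maximizes p(1−p) at 0.25.
n = 0.25 × (z/E)² = 0.25 × (1.960/0.015)² = 4268.44
Round up: n = 4269.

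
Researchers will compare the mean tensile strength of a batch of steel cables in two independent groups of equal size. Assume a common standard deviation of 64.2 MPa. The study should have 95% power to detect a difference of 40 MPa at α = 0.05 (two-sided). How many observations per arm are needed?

67 per group

For two equal groups, n per group = 2·((z_{α/2} + z_β)·σ/δ)².
z_{α/2} = 1.960; z_β = 1.645 (power 95%).
n = 2 × (3.605 × 64.2 / 40)² = 2 × 33.48 = 66.96
Round up: n = 67 per group.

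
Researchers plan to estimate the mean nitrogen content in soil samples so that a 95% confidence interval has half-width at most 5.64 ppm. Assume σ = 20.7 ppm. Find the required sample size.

For a mean, the margin of error is E = z·σ/√n, so n = (zσ/E)².
At 95% confidence, z = 1.960.
n = (1.960 × 20.7 / 5.64)² = 51.75
Round up: n = 52.

52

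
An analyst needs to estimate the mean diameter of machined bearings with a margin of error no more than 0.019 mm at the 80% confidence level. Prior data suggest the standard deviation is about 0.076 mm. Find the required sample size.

n = 27

For a mean, the margin of error is E = z·σ/√n, so n = (zσ/E)².
At 80% confidence, z = 1.282.
n = (1.282 × 0.076 / 0.019)² = 26.30
Round up: n = 27.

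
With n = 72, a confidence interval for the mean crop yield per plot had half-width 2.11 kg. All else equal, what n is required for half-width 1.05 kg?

Margin of error scales as 1/√n, so n₂ = n₁·(E₁/E₂)².
n₂ = 72 × (2.11/1.05)² = 72 × 4.038 = 290.74
Round up: n₂ = 291.

291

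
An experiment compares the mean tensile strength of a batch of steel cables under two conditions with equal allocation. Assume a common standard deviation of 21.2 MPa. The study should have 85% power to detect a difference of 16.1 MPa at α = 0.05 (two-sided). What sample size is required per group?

For two equal groups, n per group = 2·((z_{α/2} + z_β)·σ/δ)².
z_{α/2} = 1.960; z_β = 1.036 (power 85%).
n = 2 × (2.996 × 21.2 / 16.1)² = 2 × 15.56 = 31.12
Round up: n = 32 per group.

32 per group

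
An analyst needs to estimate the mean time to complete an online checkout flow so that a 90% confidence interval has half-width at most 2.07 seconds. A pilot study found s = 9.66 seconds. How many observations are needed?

n = 59

For a mean, the margin of error is E = z·σ/√n, so n = (zσ/E)².
At 90% confidence, z = 1.645.
n = (1.645 × 9.66 / 2.07)² = 58.93
Round up: n = 59.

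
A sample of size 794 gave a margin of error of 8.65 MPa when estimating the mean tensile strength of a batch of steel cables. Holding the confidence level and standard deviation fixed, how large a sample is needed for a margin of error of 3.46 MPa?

Margin of error scales as 1/√n, so n₂ = n₁·(E₁/E₂)².
n₂ = 794 × (8.65/3.46)² = 794 × 6.25 = 4962.50
Round up: n₂ = 4963.

4963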